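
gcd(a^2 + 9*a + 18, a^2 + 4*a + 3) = a + 3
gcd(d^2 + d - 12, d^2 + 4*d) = d + 4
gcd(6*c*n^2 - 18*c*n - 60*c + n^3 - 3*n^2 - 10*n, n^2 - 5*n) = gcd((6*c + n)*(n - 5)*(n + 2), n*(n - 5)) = n - 5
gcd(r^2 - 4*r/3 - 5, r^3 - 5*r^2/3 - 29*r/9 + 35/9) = r + 5/3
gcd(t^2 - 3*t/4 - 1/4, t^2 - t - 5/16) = t + 1/4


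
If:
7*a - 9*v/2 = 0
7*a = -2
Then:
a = -2/7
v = -4/9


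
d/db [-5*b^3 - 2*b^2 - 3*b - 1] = -15*b^2 - 4*b - 3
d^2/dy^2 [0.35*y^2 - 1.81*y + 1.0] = 0.700000000000000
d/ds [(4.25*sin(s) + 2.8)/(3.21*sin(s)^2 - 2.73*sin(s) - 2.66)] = (-17.976*sin(s) + 6.82125*cos(2*s) - 10.48225)*cos(s)/(-3.21*sin(s)^2 + 2.73*sin(s) + 2.66)^2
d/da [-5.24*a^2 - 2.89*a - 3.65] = -10.48*a - 2.89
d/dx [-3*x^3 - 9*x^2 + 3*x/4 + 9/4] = -9*x^2 - 18*x + 3/4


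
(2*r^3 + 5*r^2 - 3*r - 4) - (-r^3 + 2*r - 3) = 3*r^3 + 5*r^2 - 5*r - 1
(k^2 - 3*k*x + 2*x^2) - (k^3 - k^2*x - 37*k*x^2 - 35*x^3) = -k^3 + k^2*x + k^2 + 37*k*x^2 - 3*k*x + 35*x^3 + 2*x^2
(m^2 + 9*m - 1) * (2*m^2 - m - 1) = 2*m^4 + 17*m^3 - 12*m^2 - 8*m + 1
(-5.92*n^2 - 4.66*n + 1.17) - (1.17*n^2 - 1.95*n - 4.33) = -7.09*n^2 - 2.71*n + 5.5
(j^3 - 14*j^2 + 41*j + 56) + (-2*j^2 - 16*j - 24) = j^3 - 16*j^2 + 25*j + 32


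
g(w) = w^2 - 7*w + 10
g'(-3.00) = -13.00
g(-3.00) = 40.00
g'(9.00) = 11.00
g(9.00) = 28.00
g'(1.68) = -3.64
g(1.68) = 1.06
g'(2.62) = -1.76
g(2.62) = -1.48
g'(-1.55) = -10.10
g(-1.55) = 23.25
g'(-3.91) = -14.82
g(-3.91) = 52.66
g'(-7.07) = -21.14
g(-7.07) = 109.47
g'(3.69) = 0.38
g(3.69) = -2.21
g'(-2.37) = -11.74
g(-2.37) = 32.21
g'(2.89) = -1.22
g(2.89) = -1.88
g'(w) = 2*w - 7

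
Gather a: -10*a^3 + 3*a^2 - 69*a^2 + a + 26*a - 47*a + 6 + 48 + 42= -10*a^3 - 66*a^2 - 20*a + 96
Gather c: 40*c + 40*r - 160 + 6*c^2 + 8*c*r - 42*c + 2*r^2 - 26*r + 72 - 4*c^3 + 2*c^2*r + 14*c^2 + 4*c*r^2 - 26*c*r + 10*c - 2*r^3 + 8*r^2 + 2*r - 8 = -4*c^3 + c^2*(2*r + 20) + c*(4*r^2 - 18*r + 8) - 2*r^3 + 10*r^2 + 16*r - 96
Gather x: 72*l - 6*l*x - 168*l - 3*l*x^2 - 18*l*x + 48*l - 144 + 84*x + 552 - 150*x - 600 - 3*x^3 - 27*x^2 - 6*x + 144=-48*l - 3*x^3 + x^2*(-3*l - 27) + x*(-24*l - 72) - 48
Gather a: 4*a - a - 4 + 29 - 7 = 3*a + 18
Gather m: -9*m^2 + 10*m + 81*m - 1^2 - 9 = -9*m^2 + 91*m - 10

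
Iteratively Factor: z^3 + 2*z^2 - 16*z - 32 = (z - 4)*(z^2 + 6*z + 8) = (z - 4)*(z + 2)*(z + 4)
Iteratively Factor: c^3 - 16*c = (c + 4)*(c^2 - 4*c) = (c - 4)*(c + 4)*(c)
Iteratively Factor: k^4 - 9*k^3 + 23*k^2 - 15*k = (k - 3)*(k^3 - 6*k^2 + 5*k) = (k - 5)*(k - 3)*(k^2 - k) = k*(k - 5)*(k - 3)*(k - 1)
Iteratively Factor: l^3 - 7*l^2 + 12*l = (l - 4)*(l^2 - 3*l) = (l - 4)*(l - 3)*(l)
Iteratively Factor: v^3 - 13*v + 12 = (v - 3)*(v^2 + 3*v - 4) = (v - 3)*(v + 4)*(v - 1)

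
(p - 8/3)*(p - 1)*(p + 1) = p^3 - 8*p^2/3 - p + 8/3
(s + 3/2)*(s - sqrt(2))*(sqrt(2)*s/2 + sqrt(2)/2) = sqrt(2)*s^3/2 - s^2 + 5*sqrt(2)*s^2/4 - 5*s/2 + 3*sqrt(2)*s/4 - 3/2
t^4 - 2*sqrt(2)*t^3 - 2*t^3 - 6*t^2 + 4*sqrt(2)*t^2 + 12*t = t*(t - 2)*(t - 3*sqrt(2))*(t + sqrt(2))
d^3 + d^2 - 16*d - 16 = (d - 4)*(d + 1)*(d + 4)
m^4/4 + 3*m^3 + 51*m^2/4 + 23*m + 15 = (m/4 + 1/2)*(m + 2)*(m + 3)*(m + 5)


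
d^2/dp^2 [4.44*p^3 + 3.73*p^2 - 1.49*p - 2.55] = 26.64*p + 7.46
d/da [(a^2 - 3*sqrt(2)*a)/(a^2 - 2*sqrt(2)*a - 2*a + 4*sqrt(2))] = (-2*a^2 + sqrt(2)*a^2 + 8*sqrt(2)*a - 24)/(a^4 - 4*sqrt(2)*a^3 - 4*a^3 + 12*a^2 + 16*sqrt(2)*a^2 - 32*a - 16*sqrt(2)*a + 32)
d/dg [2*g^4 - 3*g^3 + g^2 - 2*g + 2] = 8*g^3 - 9*g^2 + 2*g - 2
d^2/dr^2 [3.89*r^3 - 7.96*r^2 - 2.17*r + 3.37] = 23.34*r - 15.92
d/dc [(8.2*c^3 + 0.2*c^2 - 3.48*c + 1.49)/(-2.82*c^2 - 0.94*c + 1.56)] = (-23.124*c^4 - 15.416*c^3 + 28.3744*c^2 + 9.0276*c - 4.0282)/(7.9524*c^4 + 5.3016*c^3 - 7.9148*c^2 - 2.9328*c + 2.4336)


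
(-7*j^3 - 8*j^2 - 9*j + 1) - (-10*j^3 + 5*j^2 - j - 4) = 3*j^3 - 13*j^2 - 8*j + 5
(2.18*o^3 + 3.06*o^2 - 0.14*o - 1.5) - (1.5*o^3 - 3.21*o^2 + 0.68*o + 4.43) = 0.68*o^3 + 6.27*o^2 - 0.82*o - 5.93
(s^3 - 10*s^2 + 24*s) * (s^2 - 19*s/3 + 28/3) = s^5 - 49*s^4/3 + 290*s^3/3 - 736*s^2/3 + 224*s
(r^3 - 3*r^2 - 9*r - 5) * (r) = r^4 - 3*r^3 - 9*r^2 - 5*r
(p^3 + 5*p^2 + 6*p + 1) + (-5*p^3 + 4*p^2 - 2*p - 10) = -4*p^3 + 9*p^2 + 4*p - 9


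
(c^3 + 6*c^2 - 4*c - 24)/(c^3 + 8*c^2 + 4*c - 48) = (c + 2)/(c + 4)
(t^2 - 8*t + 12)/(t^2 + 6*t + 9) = (t^2 - 8*t + 12)/(t^2 + 6*t + 9)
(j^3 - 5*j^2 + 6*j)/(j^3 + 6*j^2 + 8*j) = (j^2 - 5*j + 6)/(j^2 + 6*j + 8)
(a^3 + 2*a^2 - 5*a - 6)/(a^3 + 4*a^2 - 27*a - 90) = (a^2 - a - 2)/(a^2 + a - 30)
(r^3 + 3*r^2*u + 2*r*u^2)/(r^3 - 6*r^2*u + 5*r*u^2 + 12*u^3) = r*(r + 2*u)/(r^2 - 7*r*u + 12*u^2)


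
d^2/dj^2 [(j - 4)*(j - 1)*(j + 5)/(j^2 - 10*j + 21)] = 4*(29*j^3 - 285*j^2 + 1023*j - 1415)/(j^6 - 30*j^5 + 363*j^4 - 2260*j^3 + 7623*j^2 - 13230*j + 9261)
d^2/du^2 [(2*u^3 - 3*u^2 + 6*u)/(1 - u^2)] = 2*(-8*u^3 + 9*u^2 - 24*u + 3)/(u^6 - 3*u^4 + 3*u^2 - 1)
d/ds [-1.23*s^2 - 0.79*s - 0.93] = -2.46*s - 0.79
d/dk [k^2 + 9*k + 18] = 2*k + 9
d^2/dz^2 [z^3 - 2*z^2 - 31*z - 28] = 6*z - 4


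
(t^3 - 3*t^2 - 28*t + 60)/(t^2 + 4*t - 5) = (t^2 - 8*t + 12)/(t - 1)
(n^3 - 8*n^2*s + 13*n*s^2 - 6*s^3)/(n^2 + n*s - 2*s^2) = (n^2 - 7*n*s + 6*s^2)/(n + 2*s)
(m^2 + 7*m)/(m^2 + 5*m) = (m + 7)/(m + 5)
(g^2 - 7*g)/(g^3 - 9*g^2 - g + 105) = g/(g^2 - 2*g - 15)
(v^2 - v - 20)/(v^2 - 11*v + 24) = (v^2 - v - 20)/(v^2 - 11*v + 24)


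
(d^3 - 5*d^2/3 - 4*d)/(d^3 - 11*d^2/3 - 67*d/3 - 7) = d*(-3*d^2 + 5*d + 12)/(-3*d^3 + 11*d^2 + 67*d + 21)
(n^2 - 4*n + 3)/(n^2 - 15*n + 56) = (n^2 - 4*n + 3)/(n^2 - 15*n + 56)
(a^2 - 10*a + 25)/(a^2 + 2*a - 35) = (a - 5)/(a + 7)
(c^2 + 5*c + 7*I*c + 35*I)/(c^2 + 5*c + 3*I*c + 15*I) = (c + 7*I)/(c + 3*I)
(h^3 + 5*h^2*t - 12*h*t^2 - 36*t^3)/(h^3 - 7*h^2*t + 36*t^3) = (-h - 6*t)/(-h + 6*t)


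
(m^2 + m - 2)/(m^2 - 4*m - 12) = (m - 1)/(m - 6)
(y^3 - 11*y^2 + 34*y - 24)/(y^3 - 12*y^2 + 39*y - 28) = (y - 6)/(y - 7)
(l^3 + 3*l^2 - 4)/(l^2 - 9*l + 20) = (l^3 + 3*l^2 - 4)/(l^2 - 9*l + 20)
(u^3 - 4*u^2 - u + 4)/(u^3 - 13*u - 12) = (u - 1)/(u + 3)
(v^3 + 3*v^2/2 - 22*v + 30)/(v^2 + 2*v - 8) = (v^2 + 7*v/2 - 15)/(v + 4)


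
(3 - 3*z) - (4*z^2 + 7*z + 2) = -4*z^2 - 10*z + 1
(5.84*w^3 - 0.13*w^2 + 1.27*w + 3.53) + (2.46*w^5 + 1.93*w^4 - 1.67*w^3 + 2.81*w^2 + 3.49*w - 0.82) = 2.46*w^5 + 1.93*w^4 + 4.17*w^3 + 2.68*w^2 + 4.76*w + 2.71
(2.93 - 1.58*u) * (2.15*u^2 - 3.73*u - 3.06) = -3.397*u^3 + 12.1929*u^2 - 6.0941*u - 8.9658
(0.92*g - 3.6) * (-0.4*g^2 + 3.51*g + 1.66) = -0.368*g^3 + 4.6692*g^2 - 11.1088*g - 5.976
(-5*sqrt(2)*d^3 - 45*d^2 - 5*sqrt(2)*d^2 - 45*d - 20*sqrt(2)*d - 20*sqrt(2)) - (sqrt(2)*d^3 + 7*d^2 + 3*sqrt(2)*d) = -6*sqrt(2)*d^3 - 52*d^2 - 5*sqrt(2)*d^2 - 45*d - 23*sqrt(2)*d - 20*sqrt(2)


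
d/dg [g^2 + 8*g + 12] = 2*g + 8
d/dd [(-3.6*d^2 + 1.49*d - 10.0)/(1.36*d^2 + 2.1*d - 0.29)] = (-9.5864*d^2 + 29.288*d + 20.5679)/(1.8496*d^4 + 5.712*d^3 + 3.6212*d^2 - 1.218*d + 0.0841)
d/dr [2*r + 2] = 2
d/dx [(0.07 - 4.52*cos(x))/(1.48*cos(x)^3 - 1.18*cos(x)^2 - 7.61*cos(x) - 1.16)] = (-13.3792*cos(x)^3 + 5.6444*cos(x)^2 - 0.165199999999999*cos(x) - 5.7759)*sin(x)/(2.1904*cos(x)^6 - 3.4928*cos(x)^5 - 21.1332*cos(x)^4 + 14.526*cos(x)^3 + 60.6497*cos(x)^2 + 17.6552*cos(x) + 1.3456)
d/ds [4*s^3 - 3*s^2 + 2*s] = 12*s^2 - 6*s + 2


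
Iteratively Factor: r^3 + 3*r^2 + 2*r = (r)*(r^2 + 3*r + 2) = r*(r + 2)*(r + 1)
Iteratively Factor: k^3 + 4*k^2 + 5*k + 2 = (k + 1)*(k^2 + 3*k + 2) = (k + 1)*(k + 2)*(k + 1)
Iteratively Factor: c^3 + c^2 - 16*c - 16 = (c + 1)*(c^2 - 16) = (c + 1)*(c + 4)*(c - 4)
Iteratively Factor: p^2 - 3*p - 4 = (p + 1)*(p - 4)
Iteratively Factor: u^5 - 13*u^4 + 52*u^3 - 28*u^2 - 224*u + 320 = (u - 4)*(u^4 - 9*u^3 + 16*u^2 + 36*u - 80) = (u - 4)*(u - 2)*(u^3 - 7*u^2 + 2*u + 40) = (u - 5)*(u - 4)*(u - 2)*(u^2 - 2*u - 8) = (u - 5)*(u - 4)^2*(u - 2)*(u + 2)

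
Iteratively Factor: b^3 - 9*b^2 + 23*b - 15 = (b - 1)*(b^2 - 8*b + 15) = (b - 3)*(b - 1)*(b - 5)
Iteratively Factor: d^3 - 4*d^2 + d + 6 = (d + 1)*(d^2 - 5*d + 6) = (d - 2)*(d + 1)*(d - 3)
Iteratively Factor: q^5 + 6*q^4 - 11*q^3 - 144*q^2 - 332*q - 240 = (q + 2)*(q^4 + 4*q^3 - 19*q^2 - 106*q - 120) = (q + 2)^2*(q^3 + 2*q^2 - 23*q - 60) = (q - 5)*(q + 2)^2*(q^2 + 7*q + 12) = (q - 5)*(q + 2)^2*(q + 3)*(q + 4)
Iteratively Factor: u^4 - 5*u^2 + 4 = (u - 2)*(u^3 + 2*u^2 - u - 2) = (u - 2)*(u - 1)*(u^2 + 3*u + 2) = (u - 2)*(u - 1)*(u + 1)*(u + 2)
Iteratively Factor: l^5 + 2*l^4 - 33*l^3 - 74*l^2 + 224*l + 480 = (l - 5)*(l^4 + 7*l^3 + 2*l^2 - 64*l - 96) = (l - 5)*(l + 4)*(l^3 + 3*l^2 - 10*l - 24) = (l - 5)*(l + 4)^2*(l^2 - l - 6) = (l - 5)*(l + 2)*(l + 4)^2*(l - 3)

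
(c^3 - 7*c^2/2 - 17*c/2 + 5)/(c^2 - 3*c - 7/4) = 2*(-2*c^3 + 7*c^2 + 17*c - 10)/(-4*c^2 + 12*c + 7)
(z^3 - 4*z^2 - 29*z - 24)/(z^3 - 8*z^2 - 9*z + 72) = (z + 1)/(z - 3)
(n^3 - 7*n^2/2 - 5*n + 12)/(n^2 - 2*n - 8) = n - 3/2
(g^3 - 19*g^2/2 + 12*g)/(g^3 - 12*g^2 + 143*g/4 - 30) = 2*g/(2*g - 5)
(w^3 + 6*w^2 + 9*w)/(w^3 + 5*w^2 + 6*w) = (w + 3)/(w + 2)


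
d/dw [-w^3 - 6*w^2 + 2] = 3*w*(-w - 4)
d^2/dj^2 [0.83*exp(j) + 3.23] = 0.83*exp(j)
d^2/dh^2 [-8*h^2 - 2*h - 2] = -16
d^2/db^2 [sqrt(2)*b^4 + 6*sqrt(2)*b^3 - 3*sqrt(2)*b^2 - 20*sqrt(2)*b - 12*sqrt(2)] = sqrt(2)*(12*b^2 + 36*b - 6)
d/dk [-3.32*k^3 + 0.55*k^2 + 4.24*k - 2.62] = -9.96*k^2 + 1.1*k + 4.24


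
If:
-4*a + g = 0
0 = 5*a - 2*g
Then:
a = 0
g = 0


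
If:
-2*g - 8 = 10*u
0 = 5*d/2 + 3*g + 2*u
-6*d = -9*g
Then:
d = 48/127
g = 32/127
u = -108/127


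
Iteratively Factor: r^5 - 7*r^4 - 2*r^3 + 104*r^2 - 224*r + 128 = (r + 4)*(r^4 - 11*r^3 + 42*r^2 - 64*r + 32) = (r - 4)*(r + 4)*(r^3 - 7*r^2 + 14*r - 8) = (r - 4)*(r - 1)*(r + 4)*(r^2 - 6*r + 8) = (r - 4)*(r - 2)*(r - 1)*(r + 4)*(r - 4)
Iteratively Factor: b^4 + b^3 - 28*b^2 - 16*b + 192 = (b + 4)*(b^3 - 3*b^2 - 16*b + 48) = (b + 4)^2*(b^2 - 7*b + 12) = (b - 3)*(b + 4)^2*(b - 4)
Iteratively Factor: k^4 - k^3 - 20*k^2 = (k - 5)*(k^3 + 4*k^2) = k*(k - 5)*(k^2 + 4*k) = k^2*(k - 5)*(k + 4)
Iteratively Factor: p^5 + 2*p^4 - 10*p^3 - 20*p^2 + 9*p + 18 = (p - 3)*(p^4 + 5*p^3 + 5*p^2 - 5*p - 6) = (p - 3)*(p - 1)*(p^3 + 6*p^2 + 11*p + 6) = (p - 3)*(p - 1)*(p + 1)*(p^2 + 5*p + 6) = (p - 3)*(p - 1)*(p + 1)*(p + 2)*(p + 3)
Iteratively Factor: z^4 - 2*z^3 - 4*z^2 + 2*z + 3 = (z - 1)*(z^3 - z^2 - 5*z - 3) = (z - 1)*(z + 1)*(z^2 - 2*z - 3) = (z - 3)*(z - 1)*(z + 1)*(z + 1)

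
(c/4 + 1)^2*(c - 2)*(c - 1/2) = c^4/16 + 11*c^3/32 - 3*c^2/16 - 2*c + 1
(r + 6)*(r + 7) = r^2 + 13*r + 42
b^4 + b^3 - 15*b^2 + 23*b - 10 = (b - 2)*(b - 1)^2*(b + 5)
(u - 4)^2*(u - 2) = u^3 - 10*u^2 + 32*u - 32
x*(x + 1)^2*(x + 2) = x^4 + 4*x^3 + 5*x^2 + 2*x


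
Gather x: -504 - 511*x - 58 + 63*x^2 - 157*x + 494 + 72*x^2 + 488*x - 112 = 135*x^2 - 180*x - 180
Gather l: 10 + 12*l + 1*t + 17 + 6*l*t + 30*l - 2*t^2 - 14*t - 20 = l*(6*t + 42) - 2*t^2 - 13*t + 7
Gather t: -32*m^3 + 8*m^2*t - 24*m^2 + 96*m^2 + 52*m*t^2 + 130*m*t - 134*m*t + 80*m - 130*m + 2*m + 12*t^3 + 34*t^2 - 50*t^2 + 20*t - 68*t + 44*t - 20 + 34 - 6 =-32*m^3 + 72*m^2 - 48*m + 12*t^3 + t^2*(52*m - 16) + t*(8*m^2 - 4*m - 4) + 8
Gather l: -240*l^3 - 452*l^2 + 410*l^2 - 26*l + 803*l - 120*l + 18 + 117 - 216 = -240*l^3 - 42*l^2 + 657*l - 81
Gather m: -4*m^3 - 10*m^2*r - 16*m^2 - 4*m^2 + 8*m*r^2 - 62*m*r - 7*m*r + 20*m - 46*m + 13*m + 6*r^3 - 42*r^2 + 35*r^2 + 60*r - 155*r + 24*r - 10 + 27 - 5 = -4*m^3 + m^2*(-10*r - 20) + m*(8*r^2 - 69*r - 13) + 6*r^3 - 7*r^2 - 71*r + 12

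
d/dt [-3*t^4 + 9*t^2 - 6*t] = -12*t^3 + 18*t - 6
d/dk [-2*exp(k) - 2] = -2*exp(k)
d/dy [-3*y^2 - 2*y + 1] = -6*y - 2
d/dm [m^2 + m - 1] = 2*m + 1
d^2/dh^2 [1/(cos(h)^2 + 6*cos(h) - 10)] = (-8*sin(h)^4 + 156*sin(h)^2 - 75*cos(h) - 9*cos(3*h) + 36)/(2*(-sin(h)^2 + 6*cos(h) - 9)^3)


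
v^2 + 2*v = v*(v + 2)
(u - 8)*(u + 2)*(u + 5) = u^3 - u^2 - 46*u - 80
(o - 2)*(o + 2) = o^2 - 4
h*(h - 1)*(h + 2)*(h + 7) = h^4 + 8*h^3 + 5*h^2 - 14*h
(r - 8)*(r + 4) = r^2 - 4*r - 32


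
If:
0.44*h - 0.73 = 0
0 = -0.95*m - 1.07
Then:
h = 1.66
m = -1.13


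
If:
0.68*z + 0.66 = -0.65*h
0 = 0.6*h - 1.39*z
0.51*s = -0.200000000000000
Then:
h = -0.70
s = -0.39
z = -0.30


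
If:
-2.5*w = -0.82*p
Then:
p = 3.04878048780488*w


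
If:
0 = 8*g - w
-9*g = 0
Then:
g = 0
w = 0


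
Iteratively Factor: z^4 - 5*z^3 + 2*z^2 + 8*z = (z - 4)*(z^3 - z^2 - 2*z) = (z - 4)*(z - 2)*(z^2 + z) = (z - 4)*(z - 2)*(z + 1)*(z)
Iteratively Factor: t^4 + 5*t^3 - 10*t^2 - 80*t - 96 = (t + 2)*(t^3 + 3*t^2 - 16*t - 48) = (t + 2)*(t + 4)*(t^2 - t - 12) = (t - 4)*(t + 2)*(t + 4)*(t + 3)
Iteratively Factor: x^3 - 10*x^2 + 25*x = (x - 5)*(x^2 - 5*x) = (x - 5)^2*(x)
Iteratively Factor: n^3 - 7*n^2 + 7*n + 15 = (n - 3)*(n^2 - 4*n - 5) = (n - 3)*(n + 1)*(n - 5)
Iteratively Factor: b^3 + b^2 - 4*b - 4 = (b + 1)*(b^2 - 4) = (b - 2)*(b + 1)*(b + 2)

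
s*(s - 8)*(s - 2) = s^3 - 10*s^2 + 16*s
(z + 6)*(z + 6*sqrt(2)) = z^2 + 6*z + 6*sqrt(2)*z + 36*sqrt(2)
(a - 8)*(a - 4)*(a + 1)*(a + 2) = a^4 - 9*a^3 - 2*a^2 + 72*a + 64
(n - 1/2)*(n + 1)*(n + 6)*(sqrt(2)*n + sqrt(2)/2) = sqrt(2)*n^4 + 7*sqrt(2)*n^3 + 23*sqrt(2)*n^2/4 - 7*sqrt(2)*n/4 - 3*sqrt(2)/2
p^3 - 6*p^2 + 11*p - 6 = (p - 3)*(p - 2)*(p - 1)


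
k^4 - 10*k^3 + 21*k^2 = k^2*(k - 7)*(k - 3)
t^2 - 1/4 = (t - 1/2)*(t + 1/2)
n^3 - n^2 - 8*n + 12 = (n - 2)^2*(n + 3)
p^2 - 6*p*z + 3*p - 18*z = (p + 3)*(p - 6*z)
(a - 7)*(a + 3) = a^2 - 4*a - 21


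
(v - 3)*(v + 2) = v^2 - v - 6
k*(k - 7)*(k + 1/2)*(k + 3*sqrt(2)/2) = k^4 - 13*k^3/2 + 3*sqrt(2)*k^3/2 - 39*sqrt(2)*k^2/4 - 7*k^2/2 - 21*sqrt(2)*k/4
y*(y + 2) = y^2 + 2*y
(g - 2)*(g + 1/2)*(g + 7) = g^3 + 11*g^2/2 - 23*g/2 - 7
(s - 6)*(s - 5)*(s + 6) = s^3 - 5*s^2 - 36*s + 180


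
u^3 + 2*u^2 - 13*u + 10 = (u - 2)*(u - 1)*(u + 5)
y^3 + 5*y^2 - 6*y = y*(y - 1)*(y + 6)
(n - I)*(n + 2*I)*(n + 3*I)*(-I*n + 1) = -I*n^4 + 5*n^3 + 5*I*n^2 + 5*n + 6*I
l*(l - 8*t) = l^2 - 8*l*t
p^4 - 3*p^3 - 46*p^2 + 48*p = p*(p - 8)*(p - 1)*(p + 6)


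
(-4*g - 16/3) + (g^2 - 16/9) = g^2 - 4*g - 64/9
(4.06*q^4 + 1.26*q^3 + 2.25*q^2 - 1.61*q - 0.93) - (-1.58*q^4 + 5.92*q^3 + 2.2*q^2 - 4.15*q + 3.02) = 5.64*q^4 - 4.66*q^3 + 0.0499999999999998*q^2 + 2.54*q - 3.95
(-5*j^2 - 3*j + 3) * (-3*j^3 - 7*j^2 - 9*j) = 15*j^5 + 44*j^4 + 57*j^3 + 6*j^2 - 27*j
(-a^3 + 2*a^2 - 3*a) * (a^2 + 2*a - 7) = -a^5 + 8*a^3 - 20*a^2 + 21*a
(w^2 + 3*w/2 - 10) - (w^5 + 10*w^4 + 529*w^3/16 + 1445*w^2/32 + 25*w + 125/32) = -w^5 - 10*w^4 - 529*w^3/16 - 1413*w^2/32 - 47*w/2 - 445/32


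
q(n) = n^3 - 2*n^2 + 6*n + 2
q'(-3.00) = 45.00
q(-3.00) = -61.00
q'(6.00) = 90.00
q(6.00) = 182.00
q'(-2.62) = 37.07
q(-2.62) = -45.43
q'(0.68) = 4.67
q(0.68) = 5.47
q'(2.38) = 13.47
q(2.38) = 18.43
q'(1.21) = 5.55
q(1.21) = 8.10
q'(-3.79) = 64.25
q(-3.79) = -103.91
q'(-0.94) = 12.41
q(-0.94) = -6.24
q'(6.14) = 94.54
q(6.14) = 194.92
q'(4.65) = 52.27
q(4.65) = 87.20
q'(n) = 3*n^2 - 4*n + 6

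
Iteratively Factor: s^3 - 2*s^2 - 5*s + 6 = (s - 3)*(s^2 + s - 2) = (s - 3)*(s - 1)*(s + 2)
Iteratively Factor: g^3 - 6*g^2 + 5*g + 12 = (g - 3)*(g^2 - 3*g - 4) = (g - 3)*(g + 1)*(g - 4)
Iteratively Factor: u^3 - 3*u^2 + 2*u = (u - 1)*(u^2 - 2*u) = (u - 2)*(u - 1)*(u)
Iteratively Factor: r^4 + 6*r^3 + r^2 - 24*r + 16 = (r + 4)*(r^3 + 2*r^2 - 7*r + 4) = (r + 4)^2*(r^2 - 2*r + 1) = (r - 1)*(r + 4)^2*(r - 1)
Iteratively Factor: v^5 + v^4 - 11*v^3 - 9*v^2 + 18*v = (v + 3)*(v^4 - 2*v^3 - 5*v^2 + 6*v) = (v - 1)*(v + 3)*(v^3 - v^2 - 6*v) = v*(v - 1)*(v + 3)*(v^2 - v - 6) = v*(v - 1)*(v + 2)*(v + 3)*(v - 3)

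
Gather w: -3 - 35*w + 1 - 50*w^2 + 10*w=-50*w^2 - 25*w - 2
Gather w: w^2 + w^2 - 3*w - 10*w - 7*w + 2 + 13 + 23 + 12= 2*w^2 - 20*w + 50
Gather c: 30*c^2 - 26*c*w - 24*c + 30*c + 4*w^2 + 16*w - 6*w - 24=30*c^2 + c*(6 - 26*w) + 4*w^2 + 10*w - 24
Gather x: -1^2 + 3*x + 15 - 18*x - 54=-15*x - 40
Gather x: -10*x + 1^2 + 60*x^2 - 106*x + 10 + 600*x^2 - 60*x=660*x^2 - 176*x + 11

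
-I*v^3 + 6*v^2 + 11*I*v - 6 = (v + 2*I)*(v + 3*I)*(-I*v + 1)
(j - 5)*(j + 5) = j^2 - 25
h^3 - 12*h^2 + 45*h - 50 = (h - 5)^2*(h - 2)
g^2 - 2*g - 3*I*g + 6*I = (g - 2)*(g - 3*I)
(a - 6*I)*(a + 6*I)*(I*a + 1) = I*a^3 + a^2 + 36*I*a + 36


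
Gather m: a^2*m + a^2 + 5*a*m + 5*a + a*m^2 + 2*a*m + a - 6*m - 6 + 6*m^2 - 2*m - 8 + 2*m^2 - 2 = a^2 + 6*a + m^2*(a + 8) + m*(a^2 + 7*a - 8) - 16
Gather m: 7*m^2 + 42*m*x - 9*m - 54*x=7*m^2 + m*(42*x - 9) - 54*x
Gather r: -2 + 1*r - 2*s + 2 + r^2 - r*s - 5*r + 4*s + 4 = r^2 + r*(-s - 4) + 2*s + 4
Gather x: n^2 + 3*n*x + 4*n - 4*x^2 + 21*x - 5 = n^2 + 4*n - 4*x^2 + x*(3*n + 21) - 5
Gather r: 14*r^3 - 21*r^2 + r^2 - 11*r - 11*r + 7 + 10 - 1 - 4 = 14*r^3 - 20*r^2 - 22*r + 12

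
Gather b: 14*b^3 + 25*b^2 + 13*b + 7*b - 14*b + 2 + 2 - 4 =14*b^3 + 25*b^2 + 6*b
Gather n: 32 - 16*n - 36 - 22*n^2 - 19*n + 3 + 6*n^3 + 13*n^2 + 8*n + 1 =6*n^3 - 9*n^2 - 27*n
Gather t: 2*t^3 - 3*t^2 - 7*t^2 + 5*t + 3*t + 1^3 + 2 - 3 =2*t^3 - 10*t^2 + 8*t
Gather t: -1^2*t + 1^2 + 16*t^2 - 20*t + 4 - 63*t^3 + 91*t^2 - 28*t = -63*t^3 + 107*t^2 - 49*t + 5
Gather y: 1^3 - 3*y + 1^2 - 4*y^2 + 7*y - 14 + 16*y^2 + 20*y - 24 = 12*y^2 + 24*y - 36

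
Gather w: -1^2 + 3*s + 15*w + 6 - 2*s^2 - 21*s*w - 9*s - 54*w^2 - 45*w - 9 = -2*s^2 - 6*s - 54*w^2 + w*(-21*s - 30) - 4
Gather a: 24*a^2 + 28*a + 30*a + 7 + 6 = 24*a^2 + 58*a + 13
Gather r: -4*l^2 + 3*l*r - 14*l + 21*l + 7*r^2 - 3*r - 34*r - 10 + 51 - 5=-4*l^2 + 7*l + 7*r^2 + r*(3*l - 37) + 36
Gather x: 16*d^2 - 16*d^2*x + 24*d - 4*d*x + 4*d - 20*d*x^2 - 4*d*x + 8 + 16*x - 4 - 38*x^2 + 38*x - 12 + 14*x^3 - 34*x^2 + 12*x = 16*d^2 + 28*d + 14*x^3 + x^2*(-20*d - 72) + x*(-16*d^2 - 8*d + 66) - 8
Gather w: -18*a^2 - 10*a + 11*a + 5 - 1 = -18*a^2 + a + 4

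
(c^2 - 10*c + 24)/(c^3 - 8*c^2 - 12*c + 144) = (c - 4)/(c^2 - 2*c - 24)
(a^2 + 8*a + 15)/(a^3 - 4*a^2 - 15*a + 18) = (a + 5)/(a^2 - 7*a + 6)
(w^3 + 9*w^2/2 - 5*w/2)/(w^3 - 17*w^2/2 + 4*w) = (w + 5)/(w - 8)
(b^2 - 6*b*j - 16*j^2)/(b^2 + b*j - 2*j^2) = (b - 8*j)/(b - j)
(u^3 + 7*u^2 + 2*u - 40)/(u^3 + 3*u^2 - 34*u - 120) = (u - 2)/(u - 6)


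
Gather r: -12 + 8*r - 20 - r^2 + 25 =-r^2 + 8*r - 7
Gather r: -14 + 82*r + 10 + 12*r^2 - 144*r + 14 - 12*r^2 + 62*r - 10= 0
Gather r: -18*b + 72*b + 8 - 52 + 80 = 54*b + 36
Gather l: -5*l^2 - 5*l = -5*l^2 - 5*l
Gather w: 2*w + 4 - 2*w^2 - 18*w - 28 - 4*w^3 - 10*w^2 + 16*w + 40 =-4*w^3 - 12*w^2 + 16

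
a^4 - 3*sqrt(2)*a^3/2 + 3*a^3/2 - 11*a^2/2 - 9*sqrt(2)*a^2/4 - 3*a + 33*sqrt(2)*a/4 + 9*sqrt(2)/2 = (a - 2)*(a + 1/2)*(a + 3)*(a - 3*sqrt(2)/2)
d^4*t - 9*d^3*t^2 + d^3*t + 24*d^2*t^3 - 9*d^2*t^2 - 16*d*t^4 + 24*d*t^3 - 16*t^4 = (d - 4*t)^2*(d - t)*(d*t + t)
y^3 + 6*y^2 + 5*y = y*(y + 1)*(y + 5)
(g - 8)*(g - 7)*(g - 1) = g^3 - 16*g^2 + 71*g - 56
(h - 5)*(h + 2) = h^2 - 3*h - 10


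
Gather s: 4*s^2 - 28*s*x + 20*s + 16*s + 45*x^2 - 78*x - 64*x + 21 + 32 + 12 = 4*s^2 + s*(36 - 28*x) + 45*x^2 - 142*x + 65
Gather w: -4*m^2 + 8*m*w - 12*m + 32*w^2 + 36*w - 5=-4*m^2 - 12*m + 32*w^2 + w*(8*m + 36) - 5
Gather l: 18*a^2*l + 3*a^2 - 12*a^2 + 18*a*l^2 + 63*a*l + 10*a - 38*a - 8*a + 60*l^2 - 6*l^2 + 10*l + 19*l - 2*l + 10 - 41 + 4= -9*a^2 - 36*a + l^2*(18*a + 54) + l*(18*a^2 + 63*a + 27) - 27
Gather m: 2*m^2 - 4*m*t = 2*m^2 - 4*m*t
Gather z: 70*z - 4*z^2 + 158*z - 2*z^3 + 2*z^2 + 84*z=-2*z^3 - 2*z^2 + 312*z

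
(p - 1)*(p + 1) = p^2 - 1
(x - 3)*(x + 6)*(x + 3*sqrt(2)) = x^3 + 3*x^2 + 3*sqrt(2)*x^2 - 18*x + 9*sqrt(2)*x - 54*sqrt(2)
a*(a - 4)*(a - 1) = a^3 - 5*a^2 + 4*a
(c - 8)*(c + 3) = c^2 - 5*c - 24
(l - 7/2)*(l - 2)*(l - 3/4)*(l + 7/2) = l^4 - 11*l^3/4 - 43*l^2/4 + 539*l/16 - 147/8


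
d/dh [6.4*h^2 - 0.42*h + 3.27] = 12.8*h - 0.42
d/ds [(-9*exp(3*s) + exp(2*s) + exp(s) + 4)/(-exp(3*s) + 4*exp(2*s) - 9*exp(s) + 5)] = (-35*exp(4*s) + 164*exp(3*s) - 136*exp(2*s) - 22*exp(s) + 41)*exp(s)/(exp(6*s) - 8*exp(5*s) + 34*exp(4*s) - 82*exp(3*s) + 121*exp(2*s) - 90*exp(s) + 25)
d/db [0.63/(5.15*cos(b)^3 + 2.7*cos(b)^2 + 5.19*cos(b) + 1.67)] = (9.7335*cos(b)^2 + 3.402*cos(b) + 3.2697)*sin(b)/(5.15*cos(b)^3 + 2.7*cos(b)^2 + 5.19*cos(b) + 1.67)^2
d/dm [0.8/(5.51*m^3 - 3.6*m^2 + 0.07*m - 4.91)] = (-13.224*m^2 + 5.76*m - 0.056)/(5.51*m^3 - 3.6*m^2 + 0.07*m - 4.91)^2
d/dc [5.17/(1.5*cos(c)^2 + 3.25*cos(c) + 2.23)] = (15.51*cos(c) + 16.8025)*sin(c)/(1.5*cos(c)^2 + 3.25*cos(c) + 2.23)^2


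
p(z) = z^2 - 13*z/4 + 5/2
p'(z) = 2*z - 13/4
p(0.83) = 0.49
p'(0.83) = -1.59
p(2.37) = 0.41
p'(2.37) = 1.49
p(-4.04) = 31.95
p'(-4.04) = -11.33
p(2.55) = 0.72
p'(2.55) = 1.85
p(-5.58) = 51.77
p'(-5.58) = -14.41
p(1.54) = -0.13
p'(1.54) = -0.17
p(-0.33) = 3.68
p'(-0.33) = -3.91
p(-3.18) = 22.95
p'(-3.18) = -9.61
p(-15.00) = 276.25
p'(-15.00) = -33.25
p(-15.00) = 276.25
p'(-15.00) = -33.25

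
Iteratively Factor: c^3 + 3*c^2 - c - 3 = (c + 3)*(c^2 - 1) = (c - 1)*(c + 3)*(c + 1)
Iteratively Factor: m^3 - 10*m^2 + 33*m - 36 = (m - 4)*(m^2 - 6*m + 9) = (m - 4)*(m - 3)*(m - 3)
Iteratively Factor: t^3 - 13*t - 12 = (t + 1)*(t^2 - t - 12) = (t - 4)*(t + 1)*(t + 3)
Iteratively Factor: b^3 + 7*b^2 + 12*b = (b + 4)*(b^2 + 3*b) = b*(b + 4)*(b + 3)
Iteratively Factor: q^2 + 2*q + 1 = (q + 1)*(q + 1)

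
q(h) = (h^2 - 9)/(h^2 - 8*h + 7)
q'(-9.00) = -0.04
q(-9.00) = 0.45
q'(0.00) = -1.47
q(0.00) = -1.29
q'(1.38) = -9.44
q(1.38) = 3.32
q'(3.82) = -0.83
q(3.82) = -0.62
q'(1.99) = -1.63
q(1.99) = 1.02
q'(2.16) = -1.28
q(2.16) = 0.77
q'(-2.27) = -0.20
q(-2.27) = -0.13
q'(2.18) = -1.24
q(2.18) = 0.75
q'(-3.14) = -0.14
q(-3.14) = 0.02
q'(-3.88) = -0.11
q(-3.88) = 0.11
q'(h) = 2*h/(h^2 - 8*h + 7) + (8 - 2*h)*(h^2 - 9)/(h^2 - 8*h + 7)^2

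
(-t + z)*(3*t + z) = -3*t^2 + 2*t*z + z^2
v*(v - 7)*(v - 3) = v^3 - 10*v^2 + 21*v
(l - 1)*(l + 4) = l^2 + 3*l - 4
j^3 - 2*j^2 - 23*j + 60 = (j - 4)*(j - 3)*(j + 5)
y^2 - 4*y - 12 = (y - 6)*(y + 2)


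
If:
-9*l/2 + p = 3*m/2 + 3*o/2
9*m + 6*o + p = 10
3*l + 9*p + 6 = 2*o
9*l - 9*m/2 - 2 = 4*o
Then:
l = -44/699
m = 5116/699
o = -2068/233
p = -610/233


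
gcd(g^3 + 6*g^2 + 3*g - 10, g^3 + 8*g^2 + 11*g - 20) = g^2 + 4*g - 5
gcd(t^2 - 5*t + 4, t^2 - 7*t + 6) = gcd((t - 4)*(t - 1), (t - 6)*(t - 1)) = t - 1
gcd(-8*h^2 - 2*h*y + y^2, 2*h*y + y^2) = 2*h + y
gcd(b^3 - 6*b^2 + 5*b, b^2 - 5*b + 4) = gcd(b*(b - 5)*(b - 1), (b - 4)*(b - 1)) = b - 1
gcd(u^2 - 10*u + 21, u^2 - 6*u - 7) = u - 7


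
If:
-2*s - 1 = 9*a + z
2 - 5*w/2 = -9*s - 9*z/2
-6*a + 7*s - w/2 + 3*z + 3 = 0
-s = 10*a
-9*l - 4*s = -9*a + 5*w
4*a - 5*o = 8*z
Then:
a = 5/349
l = 2395/3141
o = 2372/1745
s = -50/349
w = -430/349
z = -294/349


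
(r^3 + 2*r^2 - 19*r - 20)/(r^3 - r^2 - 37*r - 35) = (r - 4)/(r - 7)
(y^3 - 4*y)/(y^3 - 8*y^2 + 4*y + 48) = y*(y - 2)/(y^2 - 10*y + 24)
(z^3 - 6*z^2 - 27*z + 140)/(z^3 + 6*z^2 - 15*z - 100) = (z - 7)/(z + 5)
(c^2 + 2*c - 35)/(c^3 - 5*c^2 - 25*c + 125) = (c + 7)/(c^2 - 25)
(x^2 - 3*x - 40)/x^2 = 1 - 3/x - 40/x^2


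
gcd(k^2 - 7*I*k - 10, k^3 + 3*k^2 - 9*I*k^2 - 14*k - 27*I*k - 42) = k - 2*I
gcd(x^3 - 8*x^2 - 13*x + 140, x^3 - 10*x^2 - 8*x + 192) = x + 4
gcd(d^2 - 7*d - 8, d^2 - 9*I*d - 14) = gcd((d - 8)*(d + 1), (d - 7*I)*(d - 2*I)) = 1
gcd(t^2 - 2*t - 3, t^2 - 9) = t - 3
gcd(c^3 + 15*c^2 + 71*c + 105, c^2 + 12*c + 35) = c^2 + 12*c + 35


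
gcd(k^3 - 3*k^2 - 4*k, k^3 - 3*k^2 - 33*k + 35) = 1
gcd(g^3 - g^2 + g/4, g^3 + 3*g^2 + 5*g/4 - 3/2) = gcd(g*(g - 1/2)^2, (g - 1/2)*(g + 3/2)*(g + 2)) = g - 1/2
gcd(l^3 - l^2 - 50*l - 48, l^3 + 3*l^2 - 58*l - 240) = l^2 - 2*l - 48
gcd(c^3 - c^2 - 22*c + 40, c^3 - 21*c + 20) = c^2 + c - 20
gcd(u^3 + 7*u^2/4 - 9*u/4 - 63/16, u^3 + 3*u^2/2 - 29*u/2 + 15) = u - 3/2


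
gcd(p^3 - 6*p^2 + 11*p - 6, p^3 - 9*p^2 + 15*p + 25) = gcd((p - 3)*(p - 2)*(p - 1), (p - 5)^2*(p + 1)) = 1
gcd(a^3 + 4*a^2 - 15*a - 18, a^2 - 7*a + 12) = a - 3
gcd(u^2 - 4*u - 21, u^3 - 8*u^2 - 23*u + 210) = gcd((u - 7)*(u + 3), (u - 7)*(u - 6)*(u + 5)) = u - 7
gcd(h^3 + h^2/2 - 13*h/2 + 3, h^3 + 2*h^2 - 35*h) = 1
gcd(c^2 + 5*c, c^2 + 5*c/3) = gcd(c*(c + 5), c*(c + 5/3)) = c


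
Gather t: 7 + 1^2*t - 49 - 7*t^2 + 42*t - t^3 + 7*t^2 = -t^3 + 43*t - 42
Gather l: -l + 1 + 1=2 - l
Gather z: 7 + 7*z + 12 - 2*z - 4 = 5*z + 15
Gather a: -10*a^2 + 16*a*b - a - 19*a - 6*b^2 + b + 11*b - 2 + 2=-10*a^2 + a*(16*b - 20) - 6*b^2 + 12*b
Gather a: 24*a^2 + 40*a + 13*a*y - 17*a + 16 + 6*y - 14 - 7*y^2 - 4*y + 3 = 24*a^2 + a*(13*y + 23) - 7*y^2 + 2*y + 5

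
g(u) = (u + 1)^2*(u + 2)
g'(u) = (u + 1)^2 + (u + 2)*(2*u + 2)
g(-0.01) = 1.95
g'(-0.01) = 4.92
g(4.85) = 234.42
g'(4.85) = 114.37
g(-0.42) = 0.53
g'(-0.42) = 2.17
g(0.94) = 11.06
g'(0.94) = 15.17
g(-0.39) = 0.60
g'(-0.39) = 2.34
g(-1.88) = 0.09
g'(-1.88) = 0.56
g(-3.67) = -11.91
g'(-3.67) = 16.05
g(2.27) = 45.66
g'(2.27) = 38.62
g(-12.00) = -1210.00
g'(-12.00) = 341.00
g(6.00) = 392.00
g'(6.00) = 161.00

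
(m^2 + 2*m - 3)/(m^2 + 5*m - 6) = (m + 3)/(m + 6)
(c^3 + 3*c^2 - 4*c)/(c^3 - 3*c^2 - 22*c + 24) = c/(c - 6)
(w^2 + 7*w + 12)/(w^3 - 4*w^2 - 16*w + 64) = (w + 3)/(w^2 - 8*w + 16)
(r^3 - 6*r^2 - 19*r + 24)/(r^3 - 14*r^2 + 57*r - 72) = (r^2 + 2*r - 3)/(r^2 - 6*r + 9)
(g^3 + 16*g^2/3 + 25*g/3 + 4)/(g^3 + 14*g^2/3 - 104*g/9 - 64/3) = 3*(g^2 + 4*g + 3)/(3*g^2 + 10*g - 48)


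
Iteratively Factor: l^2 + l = (l)*(l + 1)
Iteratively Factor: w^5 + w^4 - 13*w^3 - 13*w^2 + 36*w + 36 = (w - 3)*(w^4 + 4*w^3 - w^2 - 16*w - 12) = (w - 3)*(w - 2)*(w^3 + 6*w^2 + 11*w + 6) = (w - 3)*(w - 2)*(w + 2)*(w^2 + 4*w + 3) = (w - 3)*(w - 2)*(w + 1)*(w + 2)*(w + 3)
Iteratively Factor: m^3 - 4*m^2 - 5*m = (m)*(m^2 - 4*m - 5) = m*(m + 1)*(m - 5)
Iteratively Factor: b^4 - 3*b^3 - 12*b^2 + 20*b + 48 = (b - 4)*(b^3 + b^2 - 8*b - 12) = (b - 4)*(b + 2)*(b^2 - b - 6) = (b - 4)*(b - 3)*(b + 2)*(b + 2)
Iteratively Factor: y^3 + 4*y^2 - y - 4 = (y - 1)*(y^2 + 5*y + 4) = (y - 1)*(y + 1)*(y + 4)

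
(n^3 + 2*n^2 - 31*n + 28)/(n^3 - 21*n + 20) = (n + 7)/(n + 5)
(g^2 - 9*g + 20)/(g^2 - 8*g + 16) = (g - 5)/(g - 4)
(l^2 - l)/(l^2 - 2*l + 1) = l/(l - 1)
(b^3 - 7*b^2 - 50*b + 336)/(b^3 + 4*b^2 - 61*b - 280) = (b - 6)/(b + 5)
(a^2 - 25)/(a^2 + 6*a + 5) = (a - 5)/(a + 1)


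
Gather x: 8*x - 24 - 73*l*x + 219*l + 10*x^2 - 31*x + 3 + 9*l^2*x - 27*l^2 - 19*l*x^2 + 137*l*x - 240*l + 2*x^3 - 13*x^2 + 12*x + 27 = -27*l^2 - 21*l + 2*x^3 + x^2*(-19*l - 3) + x*(9*l^2 + 64*l - 11) + 6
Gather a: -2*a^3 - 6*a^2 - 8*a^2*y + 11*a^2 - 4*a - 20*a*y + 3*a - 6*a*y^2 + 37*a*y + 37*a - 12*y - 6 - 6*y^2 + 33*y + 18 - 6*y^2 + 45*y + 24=-2*a^3 + a^2*(5 - 8*y) + a*(-6*y^2 + 17*y + 36) - 12*y^2 + 66*y + 36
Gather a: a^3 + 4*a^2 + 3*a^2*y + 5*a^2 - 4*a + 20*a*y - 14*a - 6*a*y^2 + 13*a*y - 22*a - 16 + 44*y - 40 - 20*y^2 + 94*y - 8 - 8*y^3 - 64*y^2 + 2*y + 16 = a^3 + a^2*(3*y + 9) + a*(-6*y^2 + 33*y - 40) - 8*y^3 - 84*y^2 + 140*y - 48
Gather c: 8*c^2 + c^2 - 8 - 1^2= 9*c^2 - 9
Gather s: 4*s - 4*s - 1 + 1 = 0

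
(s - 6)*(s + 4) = s^2 - 2*s - 24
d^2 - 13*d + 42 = (d - 7)*(d - 6)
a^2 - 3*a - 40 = (a - 8)*(a + 5)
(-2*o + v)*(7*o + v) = -14*o^2 + 5*o*v + v^2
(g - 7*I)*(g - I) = g^2 - 8*I*g - 7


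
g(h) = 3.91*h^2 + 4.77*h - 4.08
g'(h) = 7.82*h + 4.77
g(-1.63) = -1.47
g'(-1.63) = -7.98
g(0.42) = -1.39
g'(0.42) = 8.05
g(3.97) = 76.48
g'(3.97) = 35.82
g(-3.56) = 28.49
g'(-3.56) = -23.07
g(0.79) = 2.13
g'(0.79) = 10.95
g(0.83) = 2.57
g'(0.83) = 11.26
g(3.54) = 61.80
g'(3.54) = 32.45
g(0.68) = 0.97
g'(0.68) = 10.09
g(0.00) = -4.08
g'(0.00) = 4.77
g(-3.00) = 16.80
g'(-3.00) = -18.69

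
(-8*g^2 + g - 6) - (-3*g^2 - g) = -5*g^2 + 2*g - 6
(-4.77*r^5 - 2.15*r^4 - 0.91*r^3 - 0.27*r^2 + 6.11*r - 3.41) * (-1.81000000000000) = 8.6337*r^5 + 3.8915*r^4 + 1.6471*r^3 + 0.4887*r^2 - 11.0591*r + 6.1721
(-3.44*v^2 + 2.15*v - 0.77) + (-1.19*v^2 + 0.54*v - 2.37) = -4.63*v^2 + 2.69*v - 3.14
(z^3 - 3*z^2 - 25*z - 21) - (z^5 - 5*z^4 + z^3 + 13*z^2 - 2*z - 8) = -z^5 + 5*z^4 - 16*z^2 - 23*z - 13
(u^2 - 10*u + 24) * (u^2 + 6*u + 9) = u^4 - 4*u^3 - 27*u^2 + 54*u + 216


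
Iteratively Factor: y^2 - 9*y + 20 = (y - 5)*(y - 4)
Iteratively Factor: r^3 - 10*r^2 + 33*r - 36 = (r - 3)*(r^2 - 7*r + 12) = (r - 3)^2*(r - 4)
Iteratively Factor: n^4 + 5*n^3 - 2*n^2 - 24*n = (n + 4)*(n^3 + n^2 - 6*n) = n*(n + 4)*(n^2 + n - 6) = n*(n - 2)*(n + 4)*(n + 3)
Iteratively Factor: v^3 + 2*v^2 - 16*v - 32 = (v + 4)*(v^2 - 2*v - 8) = (v - 4)*(v + 4)*(v + 2)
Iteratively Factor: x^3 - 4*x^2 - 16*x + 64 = (x - 4)*(x^2 - 16) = (x - 4)*(x + 4)*(x - 4)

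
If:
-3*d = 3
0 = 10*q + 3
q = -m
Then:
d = -1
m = 3/10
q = -3/10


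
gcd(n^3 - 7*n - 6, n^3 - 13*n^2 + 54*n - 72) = n - 3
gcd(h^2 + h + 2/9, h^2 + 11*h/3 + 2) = h + 2/3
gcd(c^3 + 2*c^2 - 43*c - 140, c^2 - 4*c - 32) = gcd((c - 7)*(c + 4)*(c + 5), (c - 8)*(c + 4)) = c + 4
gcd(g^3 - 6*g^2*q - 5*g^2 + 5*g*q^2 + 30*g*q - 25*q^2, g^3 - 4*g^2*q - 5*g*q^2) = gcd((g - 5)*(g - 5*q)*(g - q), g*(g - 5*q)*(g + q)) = -g + 5*q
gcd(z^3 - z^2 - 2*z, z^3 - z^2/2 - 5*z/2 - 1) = z^2 - z - 2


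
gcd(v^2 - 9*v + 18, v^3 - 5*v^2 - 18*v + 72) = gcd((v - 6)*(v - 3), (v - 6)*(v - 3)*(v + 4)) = v^2 - 9*v + 18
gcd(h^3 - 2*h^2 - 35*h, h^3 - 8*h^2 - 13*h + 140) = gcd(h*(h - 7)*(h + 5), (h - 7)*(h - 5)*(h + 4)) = h - 7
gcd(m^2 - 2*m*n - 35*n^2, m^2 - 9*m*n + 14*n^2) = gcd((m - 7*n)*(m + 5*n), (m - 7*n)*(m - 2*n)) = m - 7*n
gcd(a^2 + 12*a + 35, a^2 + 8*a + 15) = a + 5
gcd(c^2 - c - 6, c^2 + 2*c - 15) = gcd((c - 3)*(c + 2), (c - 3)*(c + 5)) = c - 3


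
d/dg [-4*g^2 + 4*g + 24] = 4 - 8*g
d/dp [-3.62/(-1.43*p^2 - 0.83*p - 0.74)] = (-10.3532*p - 3.0046)/(1.43*p^2 + 0.83*p + 0.74)^2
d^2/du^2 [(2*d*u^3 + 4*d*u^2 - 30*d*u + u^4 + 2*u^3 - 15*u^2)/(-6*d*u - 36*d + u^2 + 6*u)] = 2*(-4*u*(-3*d + u + 3)^2*(2*d*u^2 + 4*d*u - 30*d + u^3 + 2*u^2 - 15*u) + (6*d*u + 36*d - u^2 - 6*u)^2*(-6*d*u - 4*d - 6*u^2 - 6*u + 15) + (6*d*u + 36*d - u^2 - 6*u)*(-2*d*u^3 - 4*d*u^2 + 30*d*u - u^4 - 2*u^3 + 15*u^2 - 4*(-3*d + u + 3)*(3*d*u^2 + 4*d*u - 15*d + 2*u^3 + 3*u^2 - 15*u)))/(6*d*u + 36*d - u^2 - 6*u)^3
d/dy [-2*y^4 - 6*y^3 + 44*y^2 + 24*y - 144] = -8*y^3 - 18*y^2 + 88*y + 24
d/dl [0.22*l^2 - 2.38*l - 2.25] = 0.44*l - 2.38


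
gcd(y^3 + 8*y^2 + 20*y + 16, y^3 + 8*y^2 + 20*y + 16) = y^3 + 8*y^2 + 20*y + 16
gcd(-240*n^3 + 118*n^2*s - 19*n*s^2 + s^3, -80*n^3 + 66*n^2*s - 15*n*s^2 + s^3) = 40*n^2 - 13*n*s + s^2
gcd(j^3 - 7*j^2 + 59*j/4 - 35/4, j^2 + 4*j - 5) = j - 1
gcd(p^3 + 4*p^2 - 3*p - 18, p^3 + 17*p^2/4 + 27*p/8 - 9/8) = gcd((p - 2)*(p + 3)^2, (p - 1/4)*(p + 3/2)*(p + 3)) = p + 3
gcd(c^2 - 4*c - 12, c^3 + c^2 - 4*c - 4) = c + 2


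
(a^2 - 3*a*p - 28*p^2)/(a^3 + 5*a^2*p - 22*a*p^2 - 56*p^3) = (a^2 - 3*a*p - 28*p^2)/(a^3 + 5*a^2*p - 22*a*p^2 - 56*p^3)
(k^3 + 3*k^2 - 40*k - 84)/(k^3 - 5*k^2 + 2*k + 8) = (k^3 + 3*k^2 - 40*k - 84)/(k^3 - 5*k^2 + 2*k + 8)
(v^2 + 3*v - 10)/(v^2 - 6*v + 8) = (v + 5)/(v - 4)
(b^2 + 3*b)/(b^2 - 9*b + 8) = b*(b + 3)/(b^2 - 9*b + 8)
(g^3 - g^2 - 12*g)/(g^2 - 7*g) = (g^2 - g - 12)/(g - 7)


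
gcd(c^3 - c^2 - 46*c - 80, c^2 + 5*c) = c + 5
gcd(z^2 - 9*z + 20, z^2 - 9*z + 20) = z^2 - 9*z + 20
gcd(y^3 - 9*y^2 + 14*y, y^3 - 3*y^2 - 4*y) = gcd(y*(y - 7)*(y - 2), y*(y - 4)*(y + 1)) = y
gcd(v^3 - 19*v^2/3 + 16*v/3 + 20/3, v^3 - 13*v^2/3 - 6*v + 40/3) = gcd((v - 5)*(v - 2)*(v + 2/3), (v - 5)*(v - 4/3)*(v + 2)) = v - 5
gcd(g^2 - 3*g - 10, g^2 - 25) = g - 5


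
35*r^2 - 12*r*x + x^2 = (-7*r + x)*(-5*r + x)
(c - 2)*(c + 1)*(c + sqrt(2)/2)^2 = c^4 - c^3 + sqrt(2)*c^3 - 3*c^2/2 - sqrt(2)*c^2 - 2*sqrt(2)*c - c/2 - 1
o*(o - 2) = o^2 - 2*o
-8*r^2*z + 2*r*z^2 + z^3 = z*(-2*r + z)*(4*r + z)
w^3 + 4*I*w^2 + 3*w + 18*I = (w - 2*I)*(w + 3*I)^2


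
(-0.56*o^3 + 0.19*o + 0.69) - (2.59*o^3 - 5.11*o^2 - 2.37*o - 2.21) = -3.15*o^3 + 5.11*o^2 + 2.56*o + 2.9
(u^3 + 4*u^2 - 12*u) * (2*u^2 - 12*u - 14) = 2*u^5 - 4*u^4 - 86*u^3 + 88*u^2 + 168*u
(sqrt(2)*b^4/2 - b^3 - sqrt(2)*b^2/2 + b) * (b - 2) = sqrt(2)*b^5/2 - sqrt(2)*b^4 - b^4 - sqrt(2)*b^3/2 + 2*b^3 + b^2 + sqrt(2)*b^2 - 2*b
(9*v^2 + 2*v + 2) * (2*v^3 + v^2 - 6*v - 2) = 18*v^5 + 13*v^4 - 48*v^3 - 28*v^2 - 16*v - 4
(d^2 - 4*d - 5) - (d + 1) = d^2 - 5*d - 6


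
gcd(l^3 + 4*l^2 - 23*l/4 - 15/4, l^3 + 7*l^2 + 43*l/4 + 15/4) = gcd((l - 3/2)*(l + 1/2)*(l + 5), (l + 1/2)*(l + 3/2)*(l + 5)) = l^2 + 11*l/2 + 5/2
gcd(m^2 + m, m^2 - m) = m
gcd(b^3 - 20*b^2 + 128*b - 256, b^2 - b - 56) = b - 8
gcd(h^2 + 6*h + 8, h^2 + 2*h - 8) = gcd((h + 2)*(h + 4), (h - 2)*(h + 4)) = h + 4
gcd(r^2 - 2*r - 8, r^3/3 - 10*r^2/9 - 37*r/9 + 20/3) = 1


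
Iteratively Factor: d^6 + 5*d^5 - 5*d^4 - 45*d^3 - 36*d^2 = (d + 4)*(d^5 + d^4 - 9*d^3 - 9*d^2) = d*(d + 4)*(d^4 + d^3 - 9*d^2 - 9*d) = d^2*(d + 4)*(d^3 + d^2 - 9*d - 9) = d^2*(d + 1)*(d + 4)*(d^2 - 9) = d^2*(d + 1)*(d + 3)*(d + 4)*(d - 3)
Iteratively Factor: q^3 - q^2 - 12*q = (q - 4)*(q^2 + 3*q) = (q - 4)*(q + 3)*(q)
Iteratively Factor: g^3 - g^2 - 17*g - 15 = (g - 5)*(g^2 + 4*g + 3) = (g - 5)*(g + 3)*(g + 1)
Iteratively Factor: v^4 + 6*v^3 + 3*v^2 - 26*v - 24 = (v + 3)*(v^3 + 3*v^2 - 6*v - 8) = (v - 2)*(v + 3)*(v^2 + 5*v + 4) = (v - 2)*(v + 1)*(v + 3)*(v + 4)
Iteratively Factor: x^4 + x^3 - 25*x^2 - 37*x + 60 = (x - 1)*(x^3 + 2*x^2 - 23*x - 60) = (x - 1)*(x + 3)*(x^2 - x - 20) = (x - 1)*(x + 3)*(x + 4)*(x - 5)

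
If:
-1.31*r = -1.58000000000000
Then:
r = 1.21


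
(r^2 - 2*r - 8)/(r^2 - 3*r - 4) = (r + 2)/(r + 1)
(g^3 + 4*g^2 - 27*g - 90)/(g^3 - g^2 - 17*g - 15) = (g + 6)/(g + 1)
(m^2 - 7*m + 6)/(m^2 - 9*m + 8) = (m - 6)/(m - 8)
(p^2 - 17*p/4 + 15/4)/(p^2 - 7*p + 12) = (p - 5/4)/(p - 4)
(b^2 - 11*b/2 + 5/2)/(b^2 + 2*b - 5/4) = 2*(b - 5)/(2*b + 5)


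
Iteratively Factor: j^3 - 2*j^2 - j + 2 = (j + 1)*(j^2 - 3*j + 2) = (j - 2)*(j + 1)*(j - 1)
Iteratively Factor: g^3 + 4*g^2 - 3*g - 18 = (g + 3)*(g^2 + g - 6) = (g + 3)^2*(g - 2)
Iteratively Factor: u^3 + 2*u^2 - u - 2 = (u + 2)*(u^2 - 1) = (u + 1)*(u + 2)*(u - 1)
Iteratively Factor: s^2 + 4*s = (s)*(s + 4)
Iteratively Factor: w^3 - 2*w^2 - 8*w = (w)*(w^2 - 2*w - 8) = w*(w + 2)*(w - 4)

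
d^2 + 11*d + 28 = (d + 4)*(d + 7)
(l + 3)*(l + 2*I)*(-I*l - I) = -I*l^3 + 2*l^2 - 4*I*l^2 + 8*l - 3*I*l + 6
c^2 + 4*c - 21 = (c - 3)*(c + 7)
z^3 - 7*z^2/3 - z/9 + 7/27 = (z - 7/3)*(z - 1/3)*(z + 1/3)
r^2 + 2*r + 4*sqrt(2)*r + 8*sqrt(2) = (r + 2)*(r + 4*sqrt(2))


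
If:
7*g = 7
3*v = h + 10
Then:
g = 1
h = 3*v - 10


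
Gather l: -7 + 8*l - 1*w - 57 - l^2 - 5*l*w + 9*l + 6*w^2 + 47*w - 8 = -l^2 + l*(17 - 5*w) + 6*w^2 + 46*w - 72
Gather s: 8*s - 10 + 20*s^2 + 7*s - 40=20*s^2 + 15*s - 50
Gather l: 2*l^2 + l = 2*l^2 + l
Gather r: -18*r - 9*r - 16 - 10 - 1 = -27*r - 27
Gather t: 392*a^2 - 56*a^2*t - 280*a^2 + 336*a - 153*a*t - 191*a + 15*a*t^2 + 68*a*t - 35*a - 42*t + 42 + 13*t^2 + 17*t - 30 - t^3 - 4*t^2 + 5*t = 112*a^2 + 110*a - t^3 + t^2*(15*a + 9) + t*(-56*a^2 - 85*a - 20) + 12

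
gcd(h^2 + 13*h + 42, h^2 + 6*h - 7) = h + 7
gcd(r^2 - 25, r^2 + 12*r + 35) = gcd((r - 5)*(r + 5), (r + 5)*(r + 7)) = r + 5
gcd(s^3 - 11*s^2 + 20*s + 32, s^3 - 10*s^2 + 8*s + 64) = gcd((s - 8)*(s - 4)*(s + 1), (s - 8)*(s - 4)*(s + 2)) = s^2 - 12*s + 32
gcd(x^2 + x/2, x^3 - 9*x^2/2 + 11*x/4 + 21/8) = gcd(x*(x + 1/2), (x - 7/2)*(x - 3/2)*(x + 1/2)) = x + 1/2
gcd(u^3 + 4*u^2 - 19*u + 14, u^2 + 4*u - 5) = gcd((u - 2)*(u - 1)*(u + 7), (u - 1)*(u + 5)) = u - 1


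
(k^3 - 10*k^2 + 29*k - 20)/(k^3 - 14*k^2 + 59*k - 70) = (k^2 - 5*k + 4)/(k^2 - 9*k + 14)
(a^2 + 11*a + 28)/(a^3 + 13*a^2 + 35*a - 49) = (a + 4)/(a^2 + 6*a - 7)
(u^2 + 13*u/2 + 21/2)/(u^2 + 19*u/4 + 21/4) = 2*(2*u + 7)/(4*u + 7)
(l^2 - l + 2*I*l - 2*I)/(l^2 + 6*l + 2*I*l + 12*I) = (l - 1)/(l + 6)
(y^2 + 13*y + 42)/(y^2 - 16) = (y^2 + 13*y + 42)/(y^2 - 16)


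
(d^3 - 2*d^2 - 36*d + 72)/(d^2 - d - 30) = (d^2 + 4*d - 12)/(d + 5)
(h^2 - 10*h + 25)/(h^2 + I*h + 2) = (h^2 - 10*h + 25)/(h^2 + I*h + 2)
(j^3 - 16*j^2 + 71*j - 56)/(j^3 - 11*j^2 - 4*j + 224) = (j - 1)/(j + 4)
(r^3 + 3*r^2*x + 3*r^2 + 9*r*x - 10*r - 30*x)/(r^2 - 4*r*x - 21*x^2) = (-r^2 - 3*r + 10)/(-r + 7*x)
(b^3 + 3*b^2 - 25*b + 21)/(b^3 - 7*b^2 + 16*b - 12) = (b^2 + 6*b - 7)/(b^2 - 4*b + 4)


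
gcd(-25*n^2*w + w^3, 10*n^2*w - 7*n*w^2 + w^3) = -5*n*w + w^2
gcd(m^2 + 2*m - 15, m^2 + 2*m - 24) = 1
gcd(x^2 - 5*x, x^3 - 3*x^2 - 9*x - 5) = x - 5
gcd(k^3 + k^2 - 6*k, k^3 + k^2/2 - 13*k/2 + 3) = k^2 + k - 6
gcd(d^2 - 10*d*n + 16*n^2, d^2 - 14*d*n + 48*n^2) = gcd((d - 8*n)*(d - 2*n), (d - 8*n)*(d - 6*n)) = d - 8*n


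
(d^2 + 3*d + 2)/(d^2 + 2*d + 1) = (d + 2)/(d + 1)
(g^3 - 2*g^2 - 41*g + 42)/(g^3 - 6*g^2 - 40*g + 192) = (g^2 - 8*g + 7)/(g^2 - 12*g + 32)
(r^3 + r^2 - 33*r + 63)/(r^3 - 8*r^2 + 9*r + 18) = (r^2 + 4*r - 21)/(r^2 - 5*r - 6)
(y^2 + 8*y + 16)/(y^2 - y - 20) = (y + 4)/(y - 5)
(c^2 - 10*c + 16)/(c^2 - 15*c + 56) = (c - 2)/(c - 7)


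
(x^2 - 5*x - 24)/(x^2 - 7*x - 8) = (x + 3)/(x + 1)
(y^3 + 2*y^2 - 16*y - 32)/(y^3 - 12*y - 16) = (y + 4)/(y + 2)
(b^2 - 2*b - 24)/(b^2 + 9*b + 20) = (b - 6)/(b + 5)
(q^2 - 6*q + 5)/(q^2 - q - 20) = (q - 1)/(q + 4)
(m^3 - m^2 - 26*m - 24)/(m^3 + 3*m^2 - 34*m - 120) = (m + 1)/(m + 5)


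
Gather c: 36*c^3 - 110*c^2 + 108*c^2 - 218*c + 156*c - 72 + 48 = 36*c^3 - 2*c^2 - 62*c - 24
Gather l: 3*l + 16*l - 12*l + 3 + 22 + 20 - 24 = 7*l + 21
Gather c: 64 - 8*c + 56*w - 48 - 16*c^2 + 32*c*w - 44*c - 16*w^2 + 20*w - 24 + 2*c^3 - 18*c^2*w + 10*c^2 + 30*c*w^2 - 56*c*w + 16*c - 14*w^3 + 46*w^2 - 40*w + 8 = 2*c^3 + c^2*(-18*w - 6) + c*(30*w^2 - 24*w - 36) - 14*w^3 + 30*w^2 + 36*w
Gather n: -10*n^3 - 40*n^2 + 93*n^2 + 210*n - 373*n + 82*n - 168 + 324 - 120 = -10*n^3 + 53*n^2 - 81*n + 36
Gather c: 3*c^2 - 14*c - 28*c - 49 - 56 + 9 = 3*c^2 - 42*c - 96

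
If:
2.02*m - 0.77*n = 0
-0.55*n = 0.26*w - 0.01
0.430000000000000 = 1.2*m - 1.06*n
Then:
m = -0.27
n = -0.71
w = 1.55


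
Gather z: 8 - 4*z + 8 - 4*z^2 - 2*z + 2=-4*z^2 - 6*z + 18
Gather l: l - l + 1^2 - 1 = 0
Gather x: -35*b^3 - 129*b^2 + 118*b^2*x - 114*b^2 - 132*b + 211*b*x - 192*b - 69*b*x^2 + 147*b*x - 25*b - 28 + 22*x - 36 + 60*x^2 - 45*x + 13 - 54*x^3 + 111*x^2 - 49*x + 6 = -35*b^3 - 243*b^2 - 349*b - 54*x^3 + x^2*(171 - 69*b) + x*(118*b^2 + 358*b - 72) - 45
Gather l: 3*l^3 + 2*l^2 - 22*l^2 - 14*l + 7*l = 3*l^3 - 20*l^2 - 7*l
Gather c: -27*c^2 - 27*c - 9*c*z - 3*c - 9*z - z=-27*c^2 + c*(-9*z - 30) - 10*z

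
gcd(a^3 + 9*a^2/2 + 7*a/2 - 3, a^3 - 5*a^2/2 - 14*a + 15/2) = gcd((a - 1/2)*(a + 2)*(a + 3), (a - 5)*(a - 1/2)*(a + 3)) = a^2 + 5*a/2 - 3/2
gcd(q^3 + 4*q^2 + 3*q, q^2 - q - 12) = q + 3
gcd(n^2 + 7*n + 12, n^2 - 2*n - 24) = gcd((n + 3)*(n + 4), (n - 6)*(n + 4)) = n + 4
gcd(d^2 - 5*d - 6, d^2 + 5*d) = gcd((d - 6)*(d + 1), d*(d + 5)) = 1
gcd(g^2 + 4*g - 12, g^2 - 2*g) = g - 2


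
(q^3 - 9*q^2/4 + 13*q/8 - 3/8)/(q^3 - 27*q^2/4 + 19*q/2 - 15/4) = (q - 1/2)/(q - 5)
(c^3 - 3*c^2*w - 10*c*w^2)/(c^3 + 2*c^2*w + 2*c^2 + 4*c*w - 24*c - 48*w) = c*(c - 5*w)/(c^2 + 2*c - 24)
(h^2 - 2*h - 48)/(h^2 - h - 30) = (-h^2 + 2*h + 48)/(-h^2 + h + 30)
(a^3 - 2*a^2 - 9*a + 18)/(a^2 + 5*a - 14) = (a^2 - 9)/(a + 7)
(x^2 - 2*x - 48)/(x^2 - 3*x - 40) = (x + 6)/(x + 5)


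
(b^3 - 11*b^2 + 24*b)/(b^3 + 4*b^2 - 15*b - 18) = b*(b - 8)/(b^2 + 7*b + 6)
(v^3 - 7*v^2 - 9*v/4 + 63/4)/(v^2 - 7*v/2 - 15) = (-4*v^3 + 28*v^2 + 9*v - 63)/(2*(-2*v^2 + 7*v + 30))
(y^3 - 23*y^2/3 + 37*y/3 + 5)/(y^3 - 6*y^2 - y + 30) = (y + 1/3)/(y + 2)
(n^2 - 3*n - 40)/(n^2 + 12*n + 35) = (n - 8)/(n + 7)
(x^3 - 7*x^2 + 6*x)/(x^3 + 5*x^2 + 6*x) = (x^2 - 7*x + 6)/(x^2 + 5*x + 6)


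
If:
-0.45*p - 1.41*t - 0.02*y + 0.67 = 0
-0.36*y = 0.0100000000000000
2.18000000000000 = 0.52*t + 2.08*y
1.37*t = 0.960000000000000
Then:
No Solution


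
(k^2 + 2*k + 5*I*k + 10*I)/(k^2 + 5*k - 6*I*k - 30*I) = (k^2 + k*(2 + 5*I) + 10*I)/(k^2 + k*(5 - 6*I) - 30*I)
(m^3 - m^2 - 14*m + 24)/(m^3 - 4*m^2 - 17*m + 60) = (m - 2)/(m - 5)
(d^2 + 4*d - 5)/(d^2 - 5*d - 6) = (-d^2 - 4*d + 5)/(-d^2 + 5*d + 6)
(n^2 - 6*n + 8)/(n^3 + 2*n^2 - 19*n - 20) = (n - 2)/(n^2 + 6*n + 5)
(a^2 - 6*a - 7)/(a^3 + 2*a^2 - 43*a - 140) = (a + 1)/(a^2 + 9*a + 20)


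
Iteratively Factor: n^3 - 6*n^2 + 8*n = (n)*(n^2 - 6*n + 8) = n*(n - 4)*(n - 2)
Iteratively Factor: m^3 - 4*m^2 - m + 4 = (m - 4)*(m^2 - 1) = (m - 4)*(m + 1)*(m - 1)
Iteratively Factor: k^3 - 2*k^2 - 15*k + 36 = (k + 4)*(k^2 - 6*k + 9) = (k - 3)*(k + 4)*(k - 3)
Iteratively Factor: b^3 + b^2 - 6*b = (b - 2)*(b^2 + 3*b) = b*(b - 2)*(b + 3)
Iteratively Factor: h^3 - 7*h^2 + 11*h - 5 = (h - 1)*(h^2 - 6*h + 5) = (h - 5)*(h - 1)*(h - 1)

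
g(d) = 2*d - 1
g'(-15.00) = 2.00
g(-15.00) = -31.00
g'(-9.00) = 2.00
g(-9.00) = -19.00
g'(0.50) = 2.00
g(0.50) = 0.00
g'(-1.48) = 2.00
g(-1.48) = -3.96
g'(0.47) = 2.00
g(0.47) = -0.06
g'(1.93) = 2.00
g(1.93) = 2.86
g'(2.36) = 2.00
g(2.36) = 3.72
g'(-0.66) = 2.00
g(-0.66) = -2.32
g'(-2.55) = 2.00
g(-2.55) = -6.10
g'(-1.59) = 2.00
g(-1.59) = -4.18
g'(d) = 2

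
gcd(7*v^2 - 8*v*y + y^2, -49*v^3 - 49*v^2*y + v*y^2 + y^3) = -7*v + y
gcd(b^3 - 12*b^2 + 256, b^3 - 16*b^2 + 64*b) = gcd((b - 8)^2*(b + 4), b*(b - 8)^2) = b^2 - 16*b + 64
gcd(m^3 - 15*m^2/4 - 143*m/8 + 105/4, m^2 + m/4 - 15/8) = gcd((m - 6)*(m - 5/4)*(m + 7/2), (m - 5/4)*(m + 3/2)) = m - 5/4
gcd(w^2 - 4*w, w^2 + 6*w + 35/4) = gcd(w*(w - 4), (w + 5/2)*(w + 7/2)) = 1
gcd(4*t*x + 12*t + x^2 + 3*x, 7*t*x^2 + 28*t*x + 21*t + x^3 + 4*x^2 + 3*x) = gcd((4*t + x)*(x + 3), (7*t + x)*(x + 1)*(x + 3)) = x + 3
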